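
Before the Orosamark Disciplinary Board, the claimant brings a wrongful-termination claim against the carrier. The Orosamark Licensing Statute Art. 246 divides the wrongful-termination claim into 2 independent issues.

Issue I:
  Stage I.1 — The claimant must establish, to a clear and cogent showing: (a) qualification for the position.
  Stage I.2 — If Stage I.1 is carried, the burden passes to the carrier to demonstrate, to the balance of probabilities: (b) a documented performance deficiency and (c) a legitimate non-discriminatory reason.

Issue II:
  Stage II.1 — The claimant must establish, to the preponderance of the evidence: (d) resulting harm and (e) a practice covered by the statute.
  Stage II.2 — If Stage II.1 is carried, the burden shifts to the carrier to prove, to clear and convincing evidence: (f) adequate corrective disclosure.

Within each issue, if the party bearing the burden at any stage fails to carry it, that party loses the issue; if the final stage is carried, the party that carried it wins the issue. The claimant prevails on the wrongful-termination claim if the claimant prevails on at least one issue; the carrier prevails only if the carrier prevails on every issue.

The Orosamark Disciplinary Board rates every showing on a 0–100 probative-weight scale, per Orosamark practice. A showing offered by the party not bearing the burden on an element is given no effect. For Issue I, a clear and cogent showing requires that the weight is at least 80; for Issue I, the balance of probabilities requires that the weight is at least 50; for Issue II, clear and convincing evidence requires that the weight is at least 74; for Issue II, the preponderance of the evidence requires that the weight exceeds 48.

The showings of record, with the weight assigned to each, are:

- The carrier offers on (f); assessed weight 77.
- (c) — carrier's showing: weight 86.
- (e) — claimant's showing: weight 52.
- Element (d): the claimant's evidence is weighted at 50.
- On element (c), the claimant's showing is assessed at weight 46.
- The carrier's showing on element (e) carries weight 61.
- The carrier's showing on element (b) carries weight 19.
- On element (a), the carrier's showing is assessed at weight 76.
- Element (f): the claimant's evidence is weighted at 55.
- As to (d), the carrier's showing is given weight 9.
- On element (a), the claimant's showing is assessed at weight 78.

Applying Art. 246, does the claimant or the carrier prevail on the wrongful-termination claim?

carrier

— Issue I —
Stage I.1 — burden on claimant; standard: a clear and cogent showing (weight is at least 80).
    (a): 78 (carrier's 76 disregarded) < 80 [not met]
  Stage I.1 not carried; the claimant fails its burden.
The analysis ends at Stage I.1; the carrier prevails on this issue.
— Issue II —
At Stage II.1 the claimant must meet the preponderance of the evidence (weight exceeds 48): on (d) the weight is 50 (the carrier's 9 is given no effect), > 48, so (d) meets the standard; on (e) the weight is 52 (the carrier's 61 is given no effect), > 48, so (e) meets the standard.
  Stage II.1 is satisfied; the onus moves to the carrier.
At Stage II.2 the carrier must meet clear and convincing evidence (weight is at least 74): on (f) the weight is 77 (the claimant's 55 is given no effect), which does reach 74, so (f) meets the standard.
  All elements met at the final stage.
With every stage satisfied, the carrier prevails on this issue.
Per-issue: Issue I → carrier; Issue II → carrier. The claimant must prevail on at least one issue; overall, the carrier prevails.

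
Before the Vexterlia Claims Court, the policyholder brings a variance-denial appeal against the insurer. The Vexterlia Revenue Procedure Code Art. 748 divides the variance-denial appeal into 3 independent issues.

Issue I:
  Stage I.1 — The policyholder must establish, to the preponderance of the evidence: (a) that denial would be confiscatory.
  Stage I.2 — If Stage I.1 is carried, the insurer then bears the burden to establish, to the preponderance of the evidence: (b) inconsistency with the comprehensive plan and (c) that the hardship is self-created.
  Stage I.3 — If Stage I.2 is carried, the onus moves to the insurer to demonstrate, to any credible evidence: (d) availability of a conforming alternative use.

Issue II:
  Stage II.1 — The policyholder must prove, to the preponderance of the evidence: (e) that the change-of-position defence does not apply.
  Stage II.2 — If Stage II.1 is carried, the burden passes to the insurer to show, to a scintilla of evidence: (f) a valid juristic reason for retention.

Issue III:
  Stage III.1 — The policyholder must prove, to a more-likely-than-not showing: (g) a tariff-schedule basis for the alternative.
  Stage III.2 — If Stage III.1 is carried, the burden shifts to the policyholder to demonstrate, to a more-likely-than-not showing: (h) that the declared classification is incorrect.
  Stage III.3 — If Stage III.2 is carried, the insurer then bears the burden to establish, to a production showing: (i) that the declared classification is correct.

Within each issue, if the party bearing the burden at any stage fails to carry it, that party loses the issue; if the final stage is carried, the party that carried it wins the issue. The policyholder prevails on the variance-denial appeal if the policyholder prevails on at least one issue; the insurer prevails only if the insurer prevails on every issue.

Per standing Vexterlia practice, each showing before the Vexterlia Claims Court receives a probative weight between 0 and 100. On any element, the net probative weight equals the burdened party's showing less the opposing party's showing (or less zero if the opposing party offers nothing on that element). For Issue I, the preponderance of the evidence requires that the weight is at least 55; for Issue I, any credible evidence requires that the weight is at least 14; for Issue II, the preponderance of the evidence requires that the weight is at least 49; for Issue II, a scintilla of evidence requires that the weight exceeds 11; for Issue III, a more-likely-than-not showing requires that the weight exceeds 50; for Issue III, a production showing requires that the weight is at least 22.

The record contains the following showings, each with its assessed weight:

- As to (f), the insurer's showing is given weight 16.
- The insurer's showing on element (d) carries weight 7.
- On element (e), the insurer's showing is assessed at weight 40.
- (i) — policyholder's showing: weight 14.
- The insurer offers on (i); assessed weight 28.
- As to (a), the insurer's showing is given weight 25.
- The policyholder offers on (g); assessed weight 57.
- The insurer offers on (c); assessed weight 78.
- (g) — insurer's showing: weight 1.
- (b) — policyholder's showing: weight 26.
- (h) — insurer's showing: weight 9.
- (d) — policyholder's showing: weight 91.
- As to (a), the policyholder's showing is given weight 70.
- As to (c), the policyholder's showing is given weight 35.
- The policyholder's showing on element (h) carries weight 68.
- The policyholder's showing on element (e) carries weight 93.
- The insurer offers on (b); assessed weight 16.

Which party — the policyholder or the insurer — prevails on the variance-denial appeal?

policyholder

— Issue I —
Stage I.1 (policyholder, the preponderance of the evidence, weight is at least 55): (a) net 70−25=45 < 55 — fails.
  Not every element is met, so the policyholder fails to carry Stage I.1.
The analysis ends at Stage I.1; the insurer prevails on this issue.
— Issue II —
At Stage II.1 the policyholder must meet the preponderance of the evidence (weight is at least 49): on (e) the weight is 93 less the opposing 40 gives net 53, which does reach 49, so (e) meets the standard.
  Stage II.1 is satisfied; the onus moves to the insurer.
At Stage II.2 the insurer must meet a scintilla of evidence (weight exceeds 11): on (f) the weight is 16, > 11, so (f) meets the standard.
  Stage II.2 carried; the final stage is satisfied.
With every stage satisfied, the insurer prevails on this issue.
— Issue III —
Stage III.1 (policyholder, a more-likely-than-not showing, weight exceeds 50): (g) net 57−1=56 > 50 — meets.
  Stage III.1 carried; the burden remains with the policyholder.
Stage III.2 (policyholder, a more-likely-than-not showing, weight exceeds 50): (h) net 68−9=59 > 50 — meets.
  All elements met. The burden passes to the insurer.
Stage III.3 (insurer, a production showing, weight is at least 22): (i) net 28−14=14 < 22 — fails.
  The insurer does not carry Stage III.3.
The policyholder prevails on this issue.
Per-issue: Issue I → insurer; Issue II → insurer; Issue III → policyholder. The policyholder must prevail on at least one issue; overall, the policyholder prevails.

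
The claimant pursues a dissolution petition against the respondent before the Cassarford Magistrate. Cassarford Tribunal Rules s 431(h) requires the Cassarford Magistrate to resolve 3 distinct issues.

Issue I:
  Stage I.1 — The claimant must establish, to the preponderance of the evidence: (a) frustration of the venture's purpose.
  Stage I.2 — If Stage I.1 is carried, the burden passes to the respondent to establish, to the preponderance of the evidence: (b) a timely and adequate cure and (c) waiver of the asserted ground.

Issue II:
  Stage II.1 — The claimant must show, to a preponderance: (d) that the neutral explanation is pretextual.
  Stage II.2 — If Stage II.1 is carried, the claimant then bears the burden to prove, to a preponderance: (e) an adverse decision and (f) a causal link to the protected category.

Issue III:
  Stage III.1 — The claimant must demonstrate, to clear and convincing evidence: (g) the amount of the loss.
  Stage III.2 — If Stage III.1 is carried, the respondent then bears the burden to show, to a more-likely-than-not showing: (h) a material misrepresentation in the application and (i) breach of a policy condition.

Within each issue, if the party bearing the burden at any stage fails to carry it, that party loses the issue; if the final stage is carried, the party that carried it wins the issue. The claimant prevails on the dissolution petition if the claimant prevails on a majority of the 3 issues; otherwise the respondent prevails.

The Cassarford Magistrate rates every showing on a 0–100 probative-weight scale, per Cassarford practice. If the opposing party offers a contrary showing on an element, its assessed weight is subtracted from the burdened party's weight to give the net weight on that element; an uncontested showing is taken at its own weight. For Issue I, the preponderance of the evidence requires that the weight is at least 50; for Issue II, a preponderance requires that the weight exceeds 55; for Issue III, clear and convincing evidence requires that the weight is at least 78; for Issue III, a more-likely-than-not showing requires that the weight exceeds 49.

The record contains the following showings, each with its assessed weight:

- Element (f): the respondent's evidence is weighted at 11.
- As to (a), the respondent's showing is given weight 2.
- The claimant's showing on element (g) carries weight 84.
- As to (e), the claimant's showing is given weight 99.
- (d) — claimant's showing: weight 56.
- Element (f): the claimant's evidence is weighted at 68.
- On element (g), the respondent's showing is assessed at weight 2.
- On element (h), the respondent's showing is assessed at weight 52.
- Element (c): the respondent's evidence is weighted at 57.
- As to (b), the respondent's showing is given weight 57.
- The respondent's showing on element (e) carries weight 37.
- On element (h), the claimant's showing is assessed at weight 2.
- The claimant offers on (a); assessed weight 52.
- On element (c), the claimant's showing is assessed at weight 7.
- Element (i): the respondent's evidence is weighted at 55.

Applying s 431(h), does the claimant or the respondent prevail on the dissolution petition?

— Issue I —
Stage I.1 — burden on claimant; standard: the preponderance of the evidence (weight is at least 50).
    (a): 52 − 2 = 50 ≥ 50 [met]
  The claimant carries Stage I.1; the respondent now bears the burden.
Stage I.2 — burden on respondent; standard: the preponderance of the evidence (weight is at least 50).
    (b): 57 ≥ 50 [met]
    (c): 57 − 7 = 50 ≥ 50 [met]
  Stage I.2 carried; the final stage is satisfied.
With every stage satisfied, the respondent prevails on this issue.
— Issue II —
Stage II.1 — burden on claimant; standard: a preponderance (weight exceeds 55).
    (d): 56 > 55 [met]
  All elements met. The claimant retains the burden for Stage II.2.
Stage II.2 — burden on claimant; standard: a preponderance (weight exceeds 55).
    (e): 99 − 37 = 62 > 55 [met]
    (f): 68 − 11 = 57 > 55 [met]
  The claimant carries the last stage.
Every stage carried; the claimant prevails on this issue.
— Issue III —
At Stage III.1 the claimant must meet clear and convincing evidence (weight is at least 78): on (g) the weight is 84 less the opposing 2 gives net 82, ≥ 78, so (g) meets the standard.
  Stage III.1 carried; the burden shifts to the respondent.
At Stage III.2 the respondent must meet a more-likely-than-not showing (weight exceeds 49): on (h) the weight is 52 less the opposing 2 gives net 50, which does exceed 49, so (h) meets the standard; on (i) the weight is 55, which does exceed 49, so (i) meets the standard.
  All elements met at the final stage.
Every stage carried; the respondent prevails on this issue.
Per-issue: Issue I → respondent; Issue II → claimant; Issue III → respondent. The claimant must prevail on a majority of issues; overall, the respondent prevails.

respondent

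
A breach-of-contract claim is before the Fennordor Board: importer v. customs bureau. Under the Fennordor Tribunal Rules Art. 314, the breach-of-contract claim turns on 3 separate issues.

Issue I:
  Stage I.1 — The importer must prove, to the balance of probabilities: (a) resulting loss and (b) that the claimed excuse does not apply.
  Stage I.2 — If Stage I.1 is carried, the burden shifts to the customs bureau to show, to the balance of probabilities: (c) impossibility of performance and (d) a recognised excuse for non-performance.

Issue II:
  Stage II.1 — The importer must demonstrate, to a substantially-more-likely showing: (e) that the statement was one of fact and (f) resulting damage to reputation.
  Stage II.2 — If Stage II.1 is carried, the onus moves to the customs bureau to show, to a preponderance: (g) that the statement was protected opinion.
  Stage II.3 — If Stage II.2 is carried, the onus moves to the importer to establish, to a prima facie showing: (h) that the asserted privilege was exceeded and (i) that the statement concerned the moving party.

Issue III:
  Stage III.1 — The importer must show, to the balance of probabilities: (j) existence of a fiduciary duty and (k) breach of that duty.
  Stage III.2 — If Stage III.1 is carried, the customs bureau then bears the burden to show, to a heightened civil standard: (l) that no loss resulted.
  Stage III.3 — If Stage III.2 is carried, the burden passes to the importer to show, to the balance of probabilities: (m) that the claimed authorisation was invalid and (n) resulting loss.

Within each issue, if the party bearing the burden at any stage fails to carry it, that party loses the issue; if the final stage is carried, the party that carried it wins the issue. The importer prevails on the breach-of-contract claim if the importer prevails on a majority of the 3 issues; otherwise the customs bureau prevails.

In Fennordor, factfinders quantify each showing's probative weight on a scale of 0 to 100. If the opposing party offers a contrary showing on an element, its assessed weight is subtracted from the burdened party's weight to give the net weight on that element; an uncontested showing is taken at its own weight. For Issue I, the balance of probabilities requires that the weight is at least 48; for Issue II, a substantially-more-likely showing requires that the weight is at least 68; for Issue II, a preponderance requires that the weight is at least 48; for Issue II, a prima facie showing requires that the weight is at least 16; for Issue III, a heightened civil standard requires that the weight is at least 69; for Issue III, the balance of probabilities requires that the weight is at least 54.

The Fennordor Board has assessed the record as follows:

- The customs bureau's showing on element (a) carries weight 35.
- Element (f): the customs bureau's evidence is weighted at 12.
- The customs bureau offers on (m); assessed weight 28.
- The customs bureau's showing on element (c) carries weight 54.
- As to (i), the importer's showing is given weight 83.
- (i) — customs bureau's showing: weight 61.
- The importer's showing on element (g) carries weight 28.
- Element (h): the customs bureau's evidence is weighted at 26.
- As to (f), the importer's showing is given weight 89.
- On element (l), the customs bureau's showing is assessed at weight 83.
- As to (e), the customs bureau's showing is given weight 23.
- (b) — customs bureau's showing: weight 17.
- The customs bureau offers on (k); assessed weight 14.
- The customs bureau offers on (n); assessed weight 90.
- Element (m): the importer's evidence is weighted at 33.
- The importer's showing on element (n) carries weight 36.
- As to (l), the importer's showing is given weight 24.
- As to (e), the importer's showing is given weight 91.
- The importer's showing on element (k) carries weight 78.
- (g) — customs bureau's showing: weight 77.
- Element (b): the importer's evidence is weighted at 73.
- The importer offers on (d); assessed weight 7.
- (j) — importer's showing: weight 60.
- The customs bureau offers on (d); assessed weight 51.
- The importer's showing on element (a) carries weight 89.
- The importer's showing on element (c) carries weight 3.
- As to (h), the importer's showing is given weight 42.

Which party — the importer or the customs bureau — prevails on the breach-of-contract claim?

importer

— Issue I —
Stage I.1 — burden on importer; standard: the balance of probabilities (weight is at least 48).
    (a): 89 − 35 = 54 ≥ 48 [met]
    (b): 73 − 17 = 56 ≥ 48 [met]
  Stage I.1 is satisfied; the onus moves to the customs bureau.
Stage I.2 — burden on customs bureau; standard: the balance of probabilities (weight is at least 48).
    (c): 54 − 3 = 51 ≥ 48 [met]
    (d): 51 − 7 = 44 < 48 [not met]
  Not every element is met, so the customs bureau fails to carry Stage I.2.
The importer prevails on this issue.
— Issue II —
Stage II.1 (importer, a substantially-more-likely showing, weight is at least 68): (e) net 91−23=68 ≥ 68 — meets; (f) net 89−12=77 ≥ 68 — meets.
  Stage II.1 carried; the burden shifts to the customs bureau.
Stage II.2 (customs bureau, a preponderance, weight is at least 48): (g) net 77−28=49 ≥ 48 — meets.
  The customs bureau carries Stage II.2; the importer now bears the burden.
Stage II.3 (importer, a prima facie showing, weight is at least 16): (h) net 42−26=16 ≥ 16 — meets; (i) net 83−61=22 ≥ 16 — meets.
  The importer carries the last stage.
All stages carried — the importer prevails on this issue.
— Issue III —
Stage III.1 — burden on importer; standard: the balance of probabilities (weight is at least 54).
    (j): 60 ≥ 54 [met]
    (k): 78 − 14 = 64 ≥ 54 [met]
  Stage III.1 carried; the burden shifts to the customs bureau.
Stage III.2 — burden on customs bureau; standard: a heightened civil standard (weight is at least 69).
    (l): 83 − 24 = 59 < 69 [not met]
  Not every element is met, so the customs bureau fails to carry Stage III.2.
So the importer prevails on this issue.
Per-issue: Issue I → importer; Issue II → importer; Issue III → importer. The importer must prevail on a majority of issues; overall, the importer prevails.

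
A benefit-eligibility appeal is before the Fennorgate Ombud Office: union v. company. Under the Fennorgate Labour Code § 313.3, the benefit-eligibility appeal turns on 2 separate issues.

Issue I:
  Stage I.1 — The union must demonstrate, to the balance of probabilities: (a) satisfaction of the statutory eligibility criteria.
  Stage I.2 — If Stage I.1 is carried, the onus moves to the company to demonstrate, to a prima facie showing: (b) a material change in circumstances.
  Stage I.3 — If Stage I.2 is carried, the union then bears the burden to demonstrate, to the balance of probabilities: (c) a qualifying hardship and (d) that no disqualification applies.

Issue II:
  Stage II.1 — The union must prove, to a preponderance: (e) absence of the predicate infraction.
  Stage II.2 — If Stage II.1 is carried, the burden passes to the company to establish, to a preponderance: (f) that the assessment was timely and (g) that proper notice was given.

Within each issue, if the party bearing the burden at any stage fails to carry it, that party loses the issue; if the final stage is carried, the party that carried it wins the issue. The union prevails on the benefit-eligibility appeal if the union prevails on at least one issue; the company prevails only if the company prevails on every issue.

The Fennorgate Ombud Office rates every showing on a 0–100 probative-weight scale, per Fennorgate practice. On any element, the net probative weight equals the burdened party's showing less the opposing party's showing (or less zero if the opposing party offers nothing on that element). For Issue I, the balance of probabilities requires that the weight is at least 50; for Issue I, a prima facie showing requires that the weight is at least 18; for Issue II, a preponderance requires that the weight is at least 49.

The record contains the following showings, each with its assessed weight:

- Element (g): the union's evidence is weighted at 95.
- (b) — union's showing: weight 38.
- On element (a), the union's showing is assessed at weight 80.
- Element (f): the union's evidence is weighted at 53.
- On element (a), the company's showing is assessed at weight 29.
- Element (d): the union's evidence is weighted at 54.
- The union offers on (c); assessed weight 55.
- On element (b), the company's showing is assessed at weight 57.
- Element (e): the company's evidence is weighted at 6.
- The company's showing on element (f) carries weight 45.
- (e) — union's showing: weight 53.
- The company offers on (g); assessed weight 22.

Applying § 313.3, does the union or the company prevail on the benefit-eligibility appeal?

union

— Issue I —
Stage I.1 (union, the balance of probabilities, weight is at least 50): (a) net 80−29=51 ≥ 50 — meets.
  Stage I.1 is satisfied; the onus moves to the company.
Stage I.2 (company, a prima facie showing, weight is at least 18): (b) net 57−38=19 ≥ 18 — meets.
  Stage I.2 is satisfied; the onus moves to the union.
Stage I.3 (union, the balance of probabilities, weight is at least 50): (c) 55 ≥ 50 — meets; (d) 54 ≥ 50 — meets.
  Stage I.3 carried; the final stage is satisfied.
Every stage carried; the union prevails on this issue.
— Issue II —
Stage II.1 (union, a preponderance, weight is at least 49): (e) net 53−6=47 < 49 — fails.
  Stage II.1 not carried; the union fails its burden.
The company prevails on this issue.
Per-issue: Issue I → union; Issue II → company. The union must prevail on at least one issue; overall, the union prevails.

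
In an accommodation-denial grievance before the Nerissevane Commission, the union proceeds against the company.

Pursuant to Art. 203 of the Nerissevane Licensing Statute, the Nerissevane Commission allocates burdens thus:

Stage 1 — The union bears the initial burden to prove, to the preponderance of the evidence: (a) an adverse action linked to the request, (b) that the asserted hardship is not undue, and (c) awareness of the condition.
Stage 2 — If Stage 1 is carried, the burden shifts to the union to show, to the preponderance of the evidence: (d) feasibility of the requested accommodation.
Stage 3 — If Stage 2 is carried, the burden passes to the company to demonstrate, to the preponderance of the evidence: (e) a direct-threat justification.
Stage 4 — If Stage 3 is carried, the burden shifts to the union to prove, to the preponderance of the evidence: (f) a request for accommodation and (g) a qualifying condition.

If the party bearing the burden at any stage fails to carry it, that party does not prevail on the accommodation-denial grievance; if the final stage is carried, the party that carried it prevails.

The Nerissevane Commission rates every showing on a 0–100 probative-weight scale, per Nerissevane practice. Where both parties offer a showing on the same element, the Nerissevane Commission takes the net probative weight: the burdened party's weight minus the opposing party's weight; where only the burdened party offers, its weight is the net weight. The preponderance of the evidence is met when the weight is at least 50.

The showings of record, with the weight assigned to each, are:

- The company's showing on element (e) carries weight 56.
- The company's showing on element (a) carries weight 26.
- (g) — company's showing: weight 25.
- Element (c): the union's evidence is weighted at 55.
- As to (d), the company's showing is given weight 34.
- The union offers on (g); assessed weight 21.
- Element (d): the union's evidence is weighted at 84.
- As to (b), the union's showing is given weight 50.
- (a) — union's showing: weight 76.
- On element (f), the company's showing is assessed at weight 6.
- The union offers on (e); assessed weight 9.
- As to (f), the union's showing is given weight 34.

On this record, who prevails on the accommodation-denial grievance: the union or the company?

union

Stage 1 — burden on union; standard: the preponderance of the evidence (weight is at least 50).
    (a): 76 − 26 = 50 ≥ 50 [met]
    (b): 50 ≥ 50 [met]
    (c): 55 ≥ 50 [met]
  Stage 1 is satisfied; the union continues to bear the burden.
Stage 2 — burden on union; standard: the preponderance of the evidence (weight is at least 50).
    (d): 84 − 34 = 50 ≥ 50 [met]
  Stage 2 carried; the burden shifts to the company.
Stage 3 — burden on company; standard: the preponderance of the evidence (weight is at least 50).
    (e): 56 − 9 = 47 < 50 [not met]
  Stage 3 not carried; the company fails its burden.
So the union prevails.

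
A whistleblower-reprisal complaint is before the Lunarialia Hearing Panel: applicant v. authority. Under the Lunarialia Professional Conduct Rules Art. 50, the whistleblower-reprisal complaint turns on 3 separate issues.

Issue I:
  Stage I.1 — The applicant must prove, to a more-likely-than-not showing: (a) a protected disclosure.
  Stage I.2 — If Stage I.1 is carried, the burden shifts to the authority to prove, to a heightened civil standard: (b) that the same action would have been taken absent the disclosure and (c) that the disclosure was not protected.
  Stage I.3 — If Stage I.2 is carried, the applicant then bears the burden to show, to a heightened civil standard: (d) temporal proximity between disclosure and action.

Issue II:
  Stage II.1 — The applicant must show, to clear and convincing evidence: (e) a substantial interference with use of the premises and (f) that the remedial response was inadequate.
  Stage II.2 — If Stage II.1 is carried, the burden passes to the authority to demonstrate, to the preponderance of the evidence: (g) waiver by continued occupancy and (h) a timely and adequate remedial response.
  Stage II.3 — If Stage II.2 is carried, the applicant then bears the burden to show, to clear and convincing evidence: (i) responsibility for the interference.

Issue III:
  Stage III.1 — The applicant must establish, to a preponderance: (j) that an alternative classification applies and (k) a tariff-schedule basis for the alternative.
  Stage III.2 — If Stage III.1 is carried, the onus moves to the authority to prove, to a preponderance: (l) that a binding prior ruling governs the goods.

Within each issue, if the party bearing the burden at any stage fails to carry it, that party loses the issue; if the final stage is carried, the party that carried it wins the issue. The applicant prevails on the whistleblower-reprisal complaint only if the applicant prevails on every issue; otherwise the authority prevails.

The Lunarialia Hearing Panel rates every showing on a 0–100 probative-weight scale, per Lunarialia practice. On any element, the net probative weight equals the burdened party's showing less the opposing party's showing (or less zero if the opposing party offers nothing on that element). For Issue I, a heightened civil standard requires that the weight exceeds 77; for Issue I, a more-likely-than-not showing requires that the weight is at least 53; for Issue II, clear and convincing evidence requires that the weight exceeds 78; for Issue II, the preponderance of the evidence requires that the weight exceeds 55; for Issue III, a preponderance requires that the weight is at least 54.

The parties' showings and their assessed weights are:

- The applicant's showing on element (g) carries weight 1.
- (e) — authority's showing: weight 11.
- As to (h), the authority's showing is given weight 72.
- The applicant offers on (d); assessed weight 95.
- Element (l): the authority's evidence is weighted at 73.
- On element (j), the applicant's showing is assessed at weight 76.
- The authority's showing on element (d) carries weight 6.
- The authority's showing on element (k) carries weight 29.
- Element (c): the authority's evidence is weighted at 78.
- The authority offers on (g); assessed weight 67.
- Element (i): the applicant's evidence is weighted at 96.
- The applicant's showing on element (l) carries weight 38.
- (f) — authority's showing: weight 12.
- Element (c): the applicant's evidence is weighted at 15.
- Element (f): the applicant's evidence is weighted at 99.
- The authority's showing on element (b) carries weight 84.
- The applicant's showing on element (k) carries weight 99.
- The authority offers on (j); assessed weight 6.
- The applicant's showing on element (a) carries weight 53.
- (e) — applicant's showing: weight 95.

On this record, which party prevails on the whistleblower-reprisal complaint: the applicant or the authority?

applicant

— Issue I —
At Stage I.1 the applicant must meet a more-likely-than-not showing (weight is at least 53): on (a) the weight is 53, which does reach 53, so (a) meets the standard.
  Stage I.1 is satisfied; the onus moves to the authority.
At Stage I.2 the authority must meet a heightened civil standard (weight exceeds 77): on (b) the weight is 84, which does exceed 77, so (b) meets the standard; on (c) the weight is 78 less the opposing 15 gives net 63, which does not exceed 77, so (c) does not meet the standard.
  The authority does not carry Stage I.2.
The applicant prevails on this issue.
— Issue II —
Stage II.1 — burden on applicant; standard: clear and convincing evidence (weight exceeds 78).
    (e): 95 − 11 = 84 > 78 [met]
    (f): 99 − 12 = 87 > 78 [met]
  Stage II.1 carried; the burden shifts to the authority.
Stage II.2 — burden on authority; standard: the preponderance of the evidence (weight exceeds 55).
    (g): 67 − 1 = 66 > 55 [met]
    (h): 72 > 55 [met]
  Stage II.2 carried; the burden shifts to the applicant.
Stage II.3 — burden on applicant; standard: clear and convincing evidence (weight exceeds 78).
    (i): 96 > 78 [met]
  The applicant carries the last stage.
Every stage carried; the applicant prevails on this issue.
— Issue III —
Stage III.1 (applicant, a preponderance, weight is at least 54): (j) net 76−6=70 ≥ 54 — meets; (k) net 99−29=70 ≥ 54 — meets.
  All elements met. The burden passes to the authority.
Stage III.2 (authority, a preponderance, weight is at least 54): (l) net 73−38=35 < 54 — fails.
  The authority does not carry Stage III.2.
The analysis ends at Stage III.2; the applicant prevails on this issue.
Per-issue: Issue I → applicant; Issue II → applicant; Issue III → applicant. The applicant must prevail on every issue; overall, the applicant prevails.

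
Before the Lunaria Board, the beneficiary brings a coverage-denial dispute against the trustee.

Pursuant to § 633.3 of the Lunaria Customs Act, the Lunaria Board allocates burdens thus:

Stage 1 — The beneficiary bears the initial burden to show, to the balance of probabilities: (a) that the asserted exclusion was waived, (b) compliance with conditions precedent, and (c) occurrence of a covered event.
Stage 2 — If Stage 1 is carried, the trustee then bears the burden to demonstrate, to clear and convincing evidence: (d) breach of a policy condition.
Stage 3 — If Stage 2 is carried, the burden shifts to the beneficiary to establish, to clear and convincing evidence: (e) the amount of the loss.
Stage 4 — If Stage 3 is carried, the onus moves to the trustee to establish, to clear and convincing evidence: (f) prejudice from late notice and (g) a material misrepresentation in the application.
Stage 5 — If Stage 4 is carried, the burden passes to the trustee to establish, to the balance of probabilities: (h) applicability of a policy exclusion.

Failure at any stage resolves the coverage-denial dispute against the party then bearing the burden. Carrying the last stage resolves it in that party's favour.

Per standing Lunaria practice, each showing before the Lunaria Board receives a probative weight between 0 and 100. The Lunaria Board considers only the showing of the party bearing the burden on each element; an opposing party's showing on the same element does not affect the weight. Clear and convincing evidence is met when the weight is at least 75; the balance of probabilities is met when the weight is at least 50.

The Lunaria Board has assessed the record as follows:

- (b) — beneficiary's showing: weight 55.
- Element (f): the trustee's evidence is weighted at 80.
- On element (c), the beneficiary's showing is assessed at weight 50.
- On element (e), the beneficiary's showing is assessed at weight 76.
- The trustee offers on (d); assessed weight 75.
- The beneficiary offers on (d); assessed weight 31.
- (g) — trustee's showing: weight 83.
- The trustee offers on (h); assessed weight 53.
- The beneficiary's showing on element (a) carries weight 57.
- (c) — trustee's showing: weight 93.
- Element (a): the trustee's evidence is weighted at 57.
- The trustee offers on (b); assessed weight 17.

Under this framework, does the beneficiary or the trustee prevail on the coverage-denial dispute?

Stage 1 — burden on beneficiary; standard: the balance of probabilities (weight is at least 50).
    (a): 57 (trustee's 57 disregarded) ≥ 50 [met]
    (b): 55 (trustee's 17 disregarded) ≥ 50 [met]
    (c): 50 (trustee's 93 disregarded) ≥ 50 [met]
  All elements met. The burden passes to the trustee.
Stage 2 — burden on trustee; standard: clear and convincing evidence (weight is at least 75).
    (d): 75 (beneficiary's 31 disregarded) ≥ 75 [met]
  Stage 2 is satisfied; the onus moves to the beneficiary.
Stage 3 — burden on beneficiary; standard: clear and convincing evidence (weight is at least 75).
    (e): 76 ≥ 75 [met]
  Stage 3 carried; the burden shifts to the trustee.
Stage 4 — burden on trustee; standard: clear and convincing evidence (weight is at least 75).
    (f): 80 ≥ 75 [met]
    (g): 83 ≥ 75 [met]
  Stage 4 is satisfied; the trustee continues to bear the burden.
Stage 5 — burden on trustee; standard: the balance of probabilities (weight is at least 50).
    (h): 53 ≥ 50 [met]
  Stage 5 carried; the final stage is satisfied.
With every stage satisfied, the trustee prevails.

trustee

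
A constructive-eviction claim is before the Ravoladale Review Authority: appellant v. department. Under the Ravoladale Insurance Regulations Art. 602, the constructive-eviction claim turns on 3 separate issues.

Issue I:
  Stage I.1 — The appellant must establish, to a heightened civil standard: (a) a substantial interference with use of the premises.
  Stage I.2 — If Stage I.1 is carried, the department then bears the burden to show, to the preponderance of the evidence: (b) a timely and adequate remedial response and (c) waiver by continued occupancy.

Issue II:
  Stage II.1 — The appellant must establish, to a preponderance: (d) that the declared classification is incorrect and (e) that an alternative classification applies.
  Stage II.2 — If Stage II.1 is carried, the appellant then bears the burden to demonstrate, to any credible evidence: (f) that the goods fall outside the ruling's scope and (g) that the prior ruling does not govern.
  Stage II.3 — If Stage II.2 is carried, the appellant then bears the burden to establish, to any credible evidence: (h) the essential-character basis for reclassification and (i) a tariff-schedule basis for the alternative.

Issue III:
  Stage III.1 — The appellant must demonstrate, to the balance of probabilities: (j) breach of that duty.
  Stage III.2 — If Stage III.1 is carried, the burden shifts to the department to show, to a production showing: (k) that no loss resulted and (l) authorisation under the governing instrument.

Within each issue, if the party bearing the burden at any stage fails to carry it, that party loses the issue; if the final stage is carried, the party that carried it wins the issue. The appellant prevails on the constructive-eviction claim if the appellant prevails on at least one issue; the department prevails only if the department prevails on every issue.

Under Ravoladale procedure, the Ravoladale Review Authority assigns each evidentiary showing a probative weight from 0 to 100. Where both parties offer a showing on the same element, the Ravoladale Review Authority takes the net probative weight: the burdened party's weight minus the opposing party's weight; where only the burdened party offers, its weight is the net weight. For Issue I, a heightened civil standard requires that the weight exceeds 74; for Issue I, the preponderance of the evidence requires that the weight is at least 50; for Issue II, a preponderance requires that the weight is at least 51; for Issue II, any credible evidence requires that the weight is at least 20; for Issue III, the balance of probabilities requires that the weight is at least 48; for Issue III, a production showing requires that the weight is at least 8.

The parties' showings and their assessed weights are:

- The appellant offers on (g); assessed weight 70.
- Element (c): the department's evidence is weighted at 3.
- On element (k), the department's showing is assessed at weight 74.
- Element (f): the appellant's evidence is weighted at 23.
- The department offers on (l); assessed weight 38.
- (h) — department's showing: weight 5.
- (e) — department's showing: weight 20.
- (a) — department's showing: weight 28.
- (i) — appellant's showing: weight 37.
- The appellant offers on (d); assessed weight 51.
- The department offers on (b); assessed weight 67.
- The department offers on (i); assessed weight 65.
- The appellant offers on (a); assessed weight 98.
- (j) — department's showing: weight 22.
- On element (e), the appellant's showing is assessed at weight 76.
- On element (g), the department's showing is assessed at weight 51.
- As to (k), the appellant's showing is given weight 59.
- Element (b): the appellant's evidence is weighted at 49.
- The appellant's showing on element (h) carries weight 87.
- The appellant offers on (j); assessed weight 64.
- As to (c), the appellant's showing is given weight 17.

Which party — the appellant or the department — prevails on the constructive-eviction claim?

department

— Issue I —
Stage I.1 — burden on appellant; standard: a heightened civil standard (weight exceeds 74).
    (a): 98 − 28 = 70 ≤ 74 [not met]
  The appellant does not carry Stage I.1.
So the department prevails on this issue.
— Issue II —
At Stage II.1 the appellant must meet a preponderance (weight is at least 51): on (d) the weight is 51, which does reach 51, so (d) meets the standard; on (e) the weight is 76 less the opposing 20 gives net 56, which does reach 51, so (e) meets the standard.
  Stage II.1 carried; the burden remains with the appellant.
At Stage II.2 the appellant must meet any credible evidence (weight is at least 20): on (f) the weight is 23, ≥ 20, so (f) meets the standard; on (g) the weight is 70 less the opposing 51 gives net 19, which does not reach 20, so (g) does not meet the standard.
  The appellant does not carry Stage II.2.
The analysis ends at Stage II.2; the department prevails on this issue.
— Issue III —
Stage III.1 — burden on appellant; standard: the balance of probabilities (weight is at least 48).
    (j): 64 − 22 = 42 < 48 [not met]
  The appellant does not carry Stage III.1.
So the department prevails on this issue.
Per-issue: Issue I → department; Issue II → department; Issue III → department. The appellant must prevail on at least one issue; overall, the department prevails.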